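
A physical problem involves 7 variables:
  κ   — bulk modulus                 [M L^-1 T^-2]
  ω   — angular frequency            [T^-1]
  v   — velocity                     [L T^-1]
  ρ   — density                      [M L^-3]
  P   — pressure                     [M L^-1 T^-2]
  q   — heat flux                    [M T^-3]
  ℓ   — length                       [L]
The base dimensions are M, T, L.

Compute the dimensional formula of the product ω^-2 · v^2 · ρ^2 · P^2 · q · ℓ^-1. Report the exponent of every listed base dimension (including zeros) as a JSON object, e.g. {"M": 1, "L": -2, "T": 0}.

{"M": 5, "T": -7, "L": -7}

Exponent matrix [M,T,L] × [κ,ω,v,ρ,P,q,ℓ]:
  M: [ 1  0  0  1  1  1  0]
  T: [-2 -1 -1  0 -2 -3  0]
  L: [-1  0  1 -3 -1  0  1]
  [M]: (-2)·0+(2)·0+(2)·1+(2)·1+(1)·1+(-1)·0 = 5
  [T]: (-2)·-1+(2)·-1+(2)·0+(2)·-2+(1)·-3+(-1)·0 = -7
  [L]: (-2)·0+(2)·1+(2)·-3+(2)·-1+(1)·0+(-1)·1 = -7
⇒ M^5 T^-7 L^-7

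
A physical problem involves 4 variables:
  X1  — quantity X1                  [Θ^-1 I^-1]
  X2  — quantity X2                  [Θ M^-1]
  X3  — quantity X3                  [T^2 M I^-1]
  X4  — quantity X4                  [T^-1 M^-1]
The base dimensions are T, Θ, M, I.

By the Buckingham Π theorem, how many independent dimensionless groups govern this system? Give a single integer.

1

Write exponents as rows T,Θ,M,I / cols X1,X2,X3,X4:
  T: [ 0  0  2 -1]
  Θ: [-1  1  0  0]
  M: [ 0 -1  1 -1]
  I: [-1  0 -1  0]
Echelon form has 3 nonzero rows (pivots: X1,X2,X3)
4 vars − rank 3 = 1 Π group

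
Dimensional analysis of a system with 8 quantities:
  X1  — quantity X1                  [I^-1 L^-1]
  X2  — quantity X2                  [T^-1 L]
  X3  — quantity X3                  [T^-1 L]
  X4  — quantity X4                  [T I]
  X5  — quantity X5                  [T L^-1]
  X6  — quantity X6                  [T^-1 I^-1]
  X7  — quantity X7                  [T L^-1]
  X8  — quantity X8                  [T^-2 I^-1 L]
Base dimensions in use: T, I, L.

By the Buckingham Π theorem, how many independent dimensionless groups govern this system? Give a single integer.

Dimensional matrix (T×I×L by X1×X2×X3×X4×X5×X6×X7×X8):
  T: [ 0 -1 -1  1  1 -1  1 -2]
  I: [-1  0  0  1  0 -1  0 -1]
  L: [-1  1  1  0 -1  0 -1  1]
Row reduction gives pivot columns X1,X2; rank = 2
n=8, r=2 ⇒ 6 dimensionless groups

6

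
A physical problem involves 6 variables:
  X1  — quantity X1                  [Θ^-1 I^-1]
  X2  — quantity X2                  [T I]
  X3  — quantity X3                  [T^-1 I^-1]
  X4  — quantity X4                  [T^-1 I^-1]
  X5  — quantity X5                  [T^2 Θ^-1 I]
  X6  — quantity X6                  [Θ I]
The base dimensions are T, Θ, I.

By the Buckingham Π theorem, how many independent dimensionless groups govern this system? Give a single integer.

4

Write exponents as rows T,Θ,I / cols X1,X2,X3,X4,X5,X6:
  T: [ 0  1 -1 -1  2  0]
  Θ: [-1  0  0  0 -1  1]
  I: [-1  1 -1 -1  1  1]
Row reduction gives pivot columns X1,X2; rank = 2
n=6, r=2 ⇒ 4 dimensionless groups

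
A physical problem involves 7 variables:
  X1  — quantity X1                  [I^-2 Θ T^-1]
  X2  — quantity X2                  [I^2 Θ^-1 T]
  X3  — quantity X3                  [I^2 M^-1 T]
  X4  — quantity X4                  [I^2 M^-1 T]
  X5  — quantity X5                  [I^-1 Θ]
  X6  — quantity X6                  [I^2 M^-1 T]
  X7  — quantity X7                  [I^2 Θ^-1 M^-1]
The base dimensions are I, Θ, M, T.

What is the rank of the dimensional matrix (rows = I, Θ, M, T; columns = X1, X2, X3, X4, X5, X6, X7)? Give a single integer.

Dimensional matrix (I×Θ×M×T by X1×X2×X3×X4×X5×X6×X7):
  I: [-2  2  2  2 -1  2  2]
  Θ: [ 1 -1  0  0  1  0 -1]
  M: [ 0  0 -1 -1  0 -1 -1]
  T: [-1  1  1  1  0  1  0]
Echelon form has 3 nonzero rows (pivots: X1,X3,X5)

3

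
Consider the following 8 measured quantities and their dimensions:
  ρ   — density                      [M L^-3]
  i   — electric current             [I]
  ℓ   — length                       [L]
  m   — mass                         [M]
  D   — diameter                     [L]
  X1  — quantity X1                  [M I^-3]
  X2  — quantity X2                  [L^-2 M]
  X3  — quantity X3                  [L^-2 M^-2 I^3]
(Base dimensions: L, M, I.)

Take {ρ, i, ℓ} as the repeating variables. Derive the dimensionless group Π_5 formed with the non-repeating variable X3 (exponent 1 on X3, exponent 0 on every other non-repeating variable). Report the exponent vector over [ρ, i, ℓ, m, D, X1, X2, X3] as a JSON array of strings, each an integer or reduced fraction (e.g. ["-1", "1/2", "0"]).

Dimensional matrix (L×M×I by ρ×i×ℓ×m×D×X1×X2×X3):
  L: [-3  0  1  0  1  0 -2 -2]
  M: [ 1  0  0  1  0  1  1 -2]
  I: [ 0  1  0  0  0 -3  0  3]
Row reduction gives pivot columns ρ,i,ℓ; rank = 3
Repeat: ρ,i,ℓ; free: m,D,X1,X2,X3
RREF:
  r0: [   1    0    0    1    0    1    1   -2]
  r1: [   0    1    0    0    0   -3    0    3]
  r2: [   0    0    1    3    1    3    1   -8]
Fix exponent of X3 at 1, m at 0, D at 0, X1 at 0, X2 at 0; solve each RREF row for its pivot's exponent:
  r0: exp(ρ) + (-2)·1 = 0 ⇒ exp(ρ) = 2
  r1: exp(i) + (3)·1 = 0 ⇒ exp(i) = -3
  r2: exp(ℓ) + (-8)·1 = 0 ⇒ exp(ℓ) = 8
Π_5 = ρ^2 · i^-3 · ℓ^8 · X3

["2", "-3", "8", "0", "0", "0", "0", "1"]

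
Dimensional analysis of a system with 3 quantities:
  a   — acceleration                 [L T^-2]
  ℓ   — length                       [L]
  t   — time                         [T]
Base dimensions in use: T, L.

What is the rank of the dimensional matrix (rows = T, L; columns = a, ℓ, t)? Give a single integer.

Dimensional matrix (T×L by a×ℓ×t):
  T: [-2  0  1]
  L: [ 1  1  0]
Row reduction gives pivot columns a,ℓ; rank = 2

2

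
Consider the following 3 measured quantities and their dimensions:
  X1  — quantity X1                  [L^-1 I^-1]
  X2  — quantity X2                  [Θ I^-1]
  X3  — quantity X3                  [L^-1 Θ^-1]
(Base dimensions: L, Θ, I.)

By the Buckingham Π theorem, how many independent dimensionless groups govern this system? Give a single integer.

1

Dimensional matrix (L×Θ×I by X1×X2×X3):
  L: [-1  0 -1]
  Θ: [ 0  1 -1]
  I: [-1 -1  0]
Row reduction gives pivot columns X1,X2; rank = 2
Π count = n − r = 3 − 2 = 1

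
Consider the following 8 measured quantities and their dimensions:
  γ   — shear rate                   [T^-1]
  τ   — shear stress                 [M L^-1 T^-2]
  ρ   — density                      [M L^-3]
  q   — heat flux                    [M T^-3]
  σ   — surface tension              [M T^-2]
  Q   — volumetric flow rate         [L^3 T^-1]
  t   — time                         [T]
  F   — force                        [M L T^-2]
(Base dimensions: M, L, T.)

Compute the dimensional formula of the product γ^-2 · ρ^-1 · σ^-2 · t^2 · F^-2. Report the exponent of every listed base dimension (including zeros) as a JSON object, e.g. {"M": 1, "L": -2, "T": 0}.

{"M": -5, "L": 1, "T": 12}

Exponent matrix [M,L,T] × [γ,τ,ρ,q,σ,Q,t,F]:
  M: [ 0  1  1  1  1  0  0  1]
  L: [ 0 -1 -3  0  0  3  0  1]
  T: [-1 -2  0 -3 -2 -1  1 -2]
  [M]: (-2)·0+(-1)·1+(-2)·1+(2)·0+(-2)·1 = -5
  [L]: (-2)·0+(-1)·-3+(-2)·0+(2)·0+(-2)·1 = 1
  [T]: (-2)·-1+(-1)·0+(-2)·-2+(2)·1+(-2)·-2 = 12
⇒ M^-5 L T^12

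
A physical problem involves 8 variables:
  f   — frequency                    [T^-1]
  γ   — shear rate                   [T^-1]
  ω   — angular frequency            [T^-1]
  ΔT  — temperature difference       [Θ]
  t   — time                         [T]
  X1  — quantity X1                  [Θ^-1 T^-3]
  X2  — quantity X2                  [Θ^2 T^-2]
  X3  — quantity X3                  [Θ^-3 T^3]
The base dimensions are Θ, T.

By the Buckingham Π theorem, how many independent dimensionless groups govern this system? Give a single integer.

Exponent matrix [Θ,T] × [f,γ,ω,ΔT,t,X1,X2,X3]:
  Θ: [ 0  0  0  1  0 -1  2 -3]
  T: [-1 -1 -1  0  1 -3 -2  3]
Echelon form has 2 nonzero rows (pivots: f,ΔT)
Π count = n − r = 8 − 2 = 6

6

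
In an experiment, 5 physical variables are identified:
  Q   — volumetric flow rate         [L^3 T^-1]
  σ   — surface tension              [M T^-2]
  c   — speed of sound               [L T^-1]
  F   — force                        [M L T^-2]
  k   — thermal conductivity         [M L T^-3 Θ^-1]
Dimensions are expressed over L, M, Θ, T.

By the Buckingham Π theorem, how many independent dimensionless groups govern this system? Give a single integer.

Exponent matrix [L,M,Θ,T] × [Q,σ,c,F,k]:
  L: [ 3  0  1  1  1]
  M: [ 0  1  0  1  1]
  Θ: [ 0  0  0  0 -1]
  T: [-1 -2 -1 -2 -3]
Row reduction gives pivot columns Q,σ,c,k; rank = 4
5 vars − rank 4 = 1 Π group

1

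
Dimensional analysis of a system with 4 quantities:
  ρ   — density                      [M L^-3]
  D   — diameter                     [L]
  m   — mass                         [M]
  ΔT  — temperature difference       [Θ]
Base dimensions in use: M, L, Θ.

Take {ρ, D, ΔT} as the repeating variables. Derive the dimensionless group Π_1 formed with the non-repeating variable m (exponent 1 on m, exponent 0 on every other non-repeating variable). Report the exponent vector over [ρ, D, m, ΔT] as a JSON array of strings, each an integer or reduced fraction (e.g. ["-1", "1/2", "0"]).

["-1", "-3", "1", "0"]

Dimensional matrix (M×L×Θ by ρ×D×m×ΔT):
  M: [ 1  0  1  0]
  L: [-3  1  0  0]
  Θ: [ 0  0  0  1]
Row reduction gives pivot columns ρ,D,ΔT; rank = 3
Repeat: ρ,D,ΔT; free: m
RREF:
  r0: [   1    0    1    0]
  r1: [   0    1    3    0]
  r2: [   0    0    0    1]
Fix exponent of m at 1; solve each RREF row for its pivot's exponent:
  r0: exp(ρ) + (1)·1 = 0 ⇒ exp(ρ) = -1
  r1: exp(D) + (3)·1 = 0 ⇒ exp(D) = -3
  r2: exp(ΔT) + (0)·1 = 0 ⇒ exp(ΔT) = 0
Π_1 = ρ^-1 · D^-3 · m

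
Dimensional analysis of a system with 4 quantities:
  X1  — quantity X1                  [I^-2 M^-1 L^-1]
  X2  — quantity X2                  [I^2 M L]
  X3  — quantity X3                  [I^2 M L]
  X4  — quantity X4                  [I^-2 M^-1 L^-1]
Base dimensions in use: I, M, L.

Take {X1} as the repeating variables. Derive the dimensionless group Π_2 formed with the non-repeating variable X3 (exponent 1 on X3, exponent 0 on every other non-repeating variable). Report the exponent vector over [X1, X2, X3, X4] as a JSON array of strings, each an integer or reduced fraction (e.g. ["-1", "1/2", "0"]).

["1", "0", "1", "0"]

Write exponents as rows I,M,L / cols X1,X2,X3,X4:
  I: [-2  2  2 -2]
  M: [-1  1  1 -1]
  L: [-1  1  1 -1]
RREF → pivots at {X1} ⇒ r = 1
Pivot set = {X1}, free = {X2,X3,X4}
RREF:
  r0: [   1   -1   -1    1]
  r1: [   0    0    0    0]
  r2: [   0    0    0    0]
Fix exponent of X3 at 1, X2 at 0, X4 at 0; solve each RREF row for its pivot's exponent:
  r0: exp(X1) + (-1)·1 = 0 ⇒ exp(X1) = 1
Π_2 = X1 · X3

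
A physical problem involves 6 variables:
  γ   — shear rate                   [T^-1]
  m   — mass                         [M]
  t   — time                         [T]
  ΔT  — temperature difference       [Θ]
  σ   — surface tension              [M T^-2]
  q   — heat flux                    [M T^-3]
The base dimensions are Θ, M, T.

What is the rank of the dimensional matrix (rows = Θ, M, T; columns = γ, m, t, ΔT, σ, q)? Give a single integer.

Exponent matrix [Θ,M,T] × [γ,m,t,ΔT,σ,q]:
  Θ: [ 0  0  0  1  0  0]
  M: [ 0  1  0  0  1  1]
  T: [-1  0  1  0 -2 -3]
RREF → pivots at {γ,m,ΔT} ⇒ r = 3

3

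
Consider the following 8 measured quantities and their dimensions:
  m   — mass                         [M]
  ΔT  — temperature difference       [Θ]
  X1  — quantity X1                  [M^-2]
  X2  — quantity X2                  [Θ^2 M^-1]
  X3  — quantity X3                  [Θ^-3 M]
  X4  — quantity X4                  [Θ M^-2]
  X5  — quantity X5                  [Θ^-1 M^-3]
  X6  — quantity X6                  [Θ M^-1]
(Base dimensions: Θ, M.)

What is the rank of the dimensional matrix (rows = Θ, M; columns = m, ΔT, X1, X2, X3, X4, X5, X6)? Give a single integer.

2

Dimensional matrix (Θ×M by m×ΔT×X1×X2×X3×X4×X5×X6):
  Θ: [ 0  1  0  2 -3  1 -1  1]
  M: [ 1  0 -2 -1  1 -2 -3 -1]
RREF → pivots at {m,ΔT} ⇒ r = 2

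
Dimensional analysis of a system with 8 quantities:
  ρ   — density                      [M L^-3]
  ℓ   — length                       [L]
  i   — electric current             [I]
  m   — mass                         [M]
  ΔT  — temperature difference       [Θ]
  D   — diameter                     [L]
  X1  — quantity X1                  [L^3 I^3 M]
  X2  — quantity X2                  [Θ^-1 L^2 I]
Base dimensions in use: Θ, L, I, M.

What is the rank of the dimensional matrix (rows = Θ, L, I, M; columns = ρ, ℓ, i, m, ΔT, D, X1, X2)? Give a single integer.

4

Dimensional matrix (Θ×L×I×M by ρ×ℓ×i×m×ΔT×D×X1×X2):
  Θ: [ 0  0  0  0  1  0  0 -1]
  L: [-3  1  0  0  0  1  3  2]
  I: [ 0  0  1  0  0  0  3  1]
  M: [ 1  0  0  1  0  0  1  0]
Row reduction gives pivot columns ρ,ℓ,i,ΔT; rank = 4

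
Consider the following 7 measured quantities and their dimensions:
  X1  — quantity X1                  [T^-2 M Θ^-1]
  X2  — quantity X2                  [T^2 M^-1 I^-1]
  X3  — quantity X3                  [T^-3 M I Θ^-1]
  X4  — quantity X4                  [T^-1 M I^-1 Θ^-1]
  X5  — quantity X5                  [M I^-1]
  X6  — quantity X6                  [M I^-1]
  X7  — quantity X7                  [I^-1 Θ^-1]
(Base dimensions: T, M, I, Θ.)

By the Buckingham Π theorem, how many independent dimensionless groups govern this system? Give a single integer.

Dimensional matrix (T×M×I×Θ by X1×X2×X3×X4×X5×X6×X7):
  T: [-2  2 -3 -1  0  0  0]
  M: [ 1 -1  1  1  1  1  0]
  I: [ 0 -1  1 -1 -1 -1 -1]
  Θ: [-1  0 -1 -1  0  0 -1]
RREF → pivots at {X1,X2,X3} ⇒ r = 3
n=7, r=3 ⇒ 4 dimensionless groups

4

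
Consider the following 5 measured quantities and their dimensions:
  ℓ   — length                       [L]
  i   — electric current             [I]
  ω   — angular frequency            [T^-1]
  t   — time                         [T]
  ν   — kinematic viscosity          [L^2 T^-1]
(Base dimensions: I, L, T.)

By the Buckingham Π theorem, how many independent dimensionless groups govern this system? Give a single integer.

Dimensional matrix (I×L×T by ℓ×i×ω×t×ν):
  I: [ 0  1  0  0  0]
  L: [ 1  0  0  0  2]
  T: [ 0  0 -1  1 -1]
Row reduction gives pivot columns ℓ,i,ω; rank = 3
5 vars − rank 3 = 2 Π groups

2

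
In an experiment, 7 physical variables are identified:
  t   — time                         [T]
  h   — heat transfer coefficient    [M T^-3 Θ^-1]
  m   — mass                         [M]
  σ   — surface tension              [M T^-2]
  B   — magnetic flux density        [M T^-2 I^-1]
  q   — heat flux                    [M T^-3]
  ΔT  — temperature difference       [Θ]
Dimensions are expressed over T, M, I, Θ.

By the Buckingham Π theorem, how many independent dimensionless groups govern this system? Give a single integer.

3

Dimensional matrix (T×M×I×Θ by t×h×m×σ×B×q×ΔT):
  T: [ 1 -3  0 -2 -2 -3  0]
  M: [ 0  1  1  1  1  1  0]
  I: [ 0  0  0  0 -1  0  0]
  Θ: [ 0 -1  0  0  0  0  1]
RREF → pivots at {t,h,m,B} ⇒ r = 4
n=7, r=4 ⇒ 3 dimensionless groups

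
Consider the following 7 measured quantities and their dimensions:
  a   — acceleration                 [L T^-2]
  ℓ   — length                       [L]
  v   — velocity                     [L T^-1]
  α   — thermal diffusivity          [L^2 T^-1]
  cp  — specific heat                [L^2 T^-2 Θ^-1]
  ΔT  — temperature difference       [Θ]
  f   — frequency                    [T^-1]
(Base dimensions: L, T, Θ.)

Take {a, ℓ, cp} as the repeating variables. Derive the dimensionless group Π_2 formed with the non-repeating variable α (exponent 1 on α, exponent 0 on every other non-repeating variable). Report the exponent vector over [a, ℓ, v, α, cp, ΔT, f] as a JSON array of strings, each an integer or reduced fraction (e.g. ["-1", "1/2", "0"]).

["-1/2", "-3/2", "0", "1", "0", "0", "0"]

Write exponents as rows L,T,Θ / cols a,ℓ,v,α,cp,ΔT,f:
  L: [ 1  1  1  2  2  0  0]
  T: [-2  0 -1 -1 -2  0 -1]
  Θ: [ 0  0  0  0 -1  1  0]
Row reduction gives pivot columns a,ℓ,cp; rank = 3
Repeat: a,ℓ,cp; free: v,α,ΔT,f
RREF:
  r0: [   1    0  1/2  1/2    0    1  1/2]
  r1: [   0    1  1/2  3/2    0    1 -1/2]
  r2: [   0    0    0    0    1   -1    0]
Fix exponent of α at 1, v at 0, ΔT at 0, f at 0; solve each RREF row for its pivot's exponent:
  r0: exp(a) + (1/2)·1 = 0 ⇒ exp(a) = -1/2
  r1: exp(ℓ) + (3/2)·1 = 0 ⇒ exp(ℓ) = -3/2
  r2: exp(cp) + (0)·1 = 0 ⇒ exp(cp) = 0
Π_2 = a^(-1/2) · ℓ^(-3/2) · α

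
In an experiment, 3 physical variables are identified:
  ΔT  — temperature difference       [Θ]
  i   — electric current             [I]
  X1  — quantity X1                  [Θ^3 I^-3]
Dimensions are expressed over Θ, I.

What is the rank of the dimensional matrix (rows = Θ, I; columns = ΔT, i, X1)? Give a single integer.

Write exponents as rows Θ,I / cols ΔT,i,X1:
  Θ: [ 1  0  3]
  I: [ 0  1 -3]
Row reduction gives pivot columns ΔT,i; rank = 2

2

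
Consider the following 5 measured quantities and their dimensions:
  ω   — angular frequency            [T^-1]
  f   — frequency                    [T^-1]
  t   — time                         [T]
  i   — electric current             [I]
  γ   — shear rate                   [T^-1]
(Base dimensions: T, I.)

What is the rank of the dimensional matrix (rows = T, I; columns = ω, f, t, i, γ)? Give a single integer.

2

Exponent matrix [T,I] × [ω,f,t,i,γ]:
  T: [-1 -1  1  0 -1]
  I: [ 0  0  0  1  0]
RREF → pivots at {ω,i} ⇒ r = 2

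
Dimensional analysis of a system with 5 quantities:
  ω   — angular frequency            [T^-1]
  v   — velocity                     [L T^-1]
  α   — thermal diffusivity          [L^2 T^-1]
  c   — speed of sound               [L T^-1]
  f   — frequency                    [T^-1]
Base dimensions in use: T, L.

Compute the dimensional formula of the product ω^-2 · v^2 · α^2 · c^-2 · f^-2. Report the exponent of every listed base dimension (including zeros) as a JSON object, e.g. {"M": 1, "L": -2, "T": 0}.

Dimensional matrix (T×L by ω×v×α×c×f):
  T: [-1 -1 -1 -1 -1]
  L: [ 0  1  2  1  0]
  [T]: (-2)·-1+(2)·-1+(2)·-1+(-2)·-1+(-2)·-1 = 2
  [L]: (-2)·0+(2)·1+(2)·2+(-2)·1+(-2)·0 = 4
⇒ T^2 L^4

{"T": 2, "L": 4}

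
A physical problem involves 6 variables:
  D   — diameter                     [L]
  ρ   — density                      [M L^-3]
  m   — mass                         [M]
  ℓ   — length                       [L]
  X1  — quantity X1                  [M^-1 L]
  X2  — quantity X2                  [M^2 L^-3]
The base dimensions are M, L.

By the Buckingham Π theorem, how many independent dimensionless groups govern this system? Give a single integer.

Write exponents as rows M,L / cols D,ρ,m,ℓ,X1,X2:
  M: [ 0  1  1  0 -1  2]
  L: [ 1 -3  0  1  1 -3]
Row reduction gives pivot columns D,ρ; rank = 2
n=6, r=2 ⇒ 4 dimensionless groups

4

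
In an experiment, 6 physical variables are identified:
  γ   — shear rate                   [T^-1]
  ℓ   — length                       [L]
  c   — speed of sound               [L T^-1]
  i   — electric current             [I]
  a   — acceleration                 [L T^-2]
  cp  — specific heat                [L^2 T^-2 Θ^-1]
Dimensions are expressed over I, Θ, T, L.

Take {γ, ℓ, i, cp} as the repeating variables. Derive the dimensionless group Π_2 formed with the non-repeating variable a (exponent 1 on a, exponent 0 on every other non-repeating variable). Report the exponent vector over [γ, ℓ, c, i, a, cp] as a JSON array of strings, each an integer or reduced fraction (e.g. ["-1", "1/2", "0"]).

Dimensional matrix (I×Θ×T×L by γ×ℓ×c×i×a×cp):
  I: [ 0  0  0  1  0  0]
  Θ: [ 0  0  0  0  0 -1]
  T: [-1  0 -1  0 -2 -2]
  L: [ 0  1  1  0  1  2]
Row reduction gives pivot columns γ,ℓ,i,cp; rank = 4
Repeat: γ,ℓ,i,cp; free: c,a
RREF:
  r0: [   1    0    1    0    2    0]
  r1: [   0    1    1    0    1    0]
  r2: [   0    0    0    1    0    0]
  r3: [   0    0    0    0    0    1]
Fix exponent of a at 1, c at 0; solve each RREF row for its pivot's exponent:
  r0: exp(γ) + (2)·1 = 0 ⇒ exp(γ) = -2
  r1: exp(ℓ) + (1)·1 = 0 ⇒ exp(ℓ) = -1
  r2: exp(i) + (0)·1 = 0 ⇒ exp(i) = 0
  r3: exp(cp) + (0)·1 = 0 ⇒ exp(cp) = 0
Π_2 = γ^-2 · ℓ^-1 · a

["-2", "-1", "0", "0", "1", "0"]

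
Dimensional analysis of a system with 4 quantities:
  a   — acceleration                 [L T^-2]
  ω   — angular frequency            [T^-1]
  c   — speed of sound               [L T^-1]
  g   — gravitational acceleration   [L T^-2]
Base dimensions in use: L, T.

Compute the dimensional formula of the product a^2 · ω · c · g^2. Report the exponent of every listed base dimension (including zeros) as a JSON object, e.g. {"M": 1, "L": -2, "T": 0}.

{"L": 5, "T": -10}

Dimensional matrix (L×T by a×ω×c×g):
  L: [ 1  0  1  1]
  T: [-2 -1 -1 -2]
  [L]: (2)·1+(1)·0+(1)·1+(2)·1 = 5
  [T]: (2)·-2+(1)·-1+(1)·-1+(2)·-2 = -10
⇒ L^5 T^-10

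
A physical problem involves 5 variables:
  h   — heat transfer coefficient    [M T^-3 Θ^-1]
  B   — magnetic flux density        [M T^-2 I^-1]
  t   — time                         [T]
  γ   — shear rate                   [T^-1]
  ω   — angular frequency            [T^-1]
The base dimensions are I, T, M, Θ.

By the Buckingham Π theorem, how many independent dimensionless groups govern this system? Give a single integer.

Write exponents as rows I,T,M,Θ / cols h,B,t,γ,ω:
  I: [ 0 -1  0  0  0]
  T: [-3 -2  1 -1 -1]
  M: [ 1  1  0  0  0]
  Θ: [-1  0  0  0  0]
Echelon form has 3 nonzero rows (pivots: h,B,t)
n=5, r=3 ⇒ 2 dimensionless groups

2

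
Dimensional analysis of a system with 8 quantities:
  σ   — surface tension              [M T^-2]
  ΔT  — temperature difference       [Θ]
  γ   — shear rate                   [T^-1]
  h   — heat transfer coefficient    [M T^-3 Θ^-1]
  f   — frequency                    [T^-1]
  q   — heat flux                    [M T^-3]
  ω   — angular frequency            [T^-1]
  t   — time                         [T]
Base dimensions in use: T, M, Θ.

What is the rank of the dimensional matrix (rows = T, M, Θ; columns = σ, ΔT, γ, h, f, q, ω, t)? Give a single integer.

3

Write exponents as rows T,M,Θ / cols σ,ΔT,γ,h,f,q,ω,t:
  T: [-2  0 -1 -3 -1 -3 -1  1]
  M: [ 1  0  0  1  0  1  0  0]
  Θ: [ 0  1  0 -1  0  0  0  0]
RREF → pivots at {σ,ΔT,γ} ⇒ r = 3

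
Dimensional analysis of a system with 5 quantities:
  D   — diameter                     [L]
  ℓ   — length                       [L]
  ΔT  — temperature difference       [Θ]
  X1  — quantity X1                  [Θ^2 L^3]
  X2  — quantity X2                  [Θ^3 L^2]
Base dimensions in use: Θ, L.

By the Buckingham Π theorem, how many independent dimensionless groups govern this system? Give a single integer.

Exponent matrix [Θ,L] × [D,ℓ,ΔT,X1,X2]:
  Θ: [ 0  0  1  2  3]
  L: [ 1  1  0  3  2]
Echelon form has 2 nonzero rows (pivots: D,ΔT)
n=5, r=2 ⇒ 3 dimensionless groups

3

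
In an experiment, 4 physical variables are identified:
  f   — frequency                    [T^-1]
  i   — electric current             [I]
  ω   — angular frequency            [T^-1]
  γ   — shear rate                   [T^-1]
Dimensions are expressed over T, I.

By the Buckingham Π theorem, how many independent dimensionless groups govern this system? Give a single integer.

Exponent matrix [T,I] × [f,i,ω,γ]:
  T: [-1  0 -1 -1]
  I: [ 0  1  0  0]
Row reduction gives pivot columns f,i; rank = 2
n=4, r=2 ⇒ 2 dimensionless groups

2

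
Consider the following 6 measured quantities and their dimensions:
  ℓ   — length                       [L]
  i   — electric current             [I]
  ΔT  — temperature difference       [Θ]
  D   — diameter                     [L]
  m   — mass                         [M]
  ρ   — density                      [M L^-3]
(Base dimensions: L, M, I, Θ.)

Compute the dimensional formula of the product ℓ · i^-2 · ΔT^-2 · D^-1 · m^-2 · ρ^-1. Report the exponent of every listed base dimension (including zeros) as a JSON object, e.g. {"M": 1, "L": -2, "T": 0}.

Exponent matrix [L,M,I,Θ] × [ℓ,i,ΔT,D,m,ρ]:
  L: [ 1  0  0  1  0 -3]
  M: [ 0  0  0  0  1  1]
  I: [ 0  1  0  0  0  0]
  Θ: [ 0  0  1  0  0  0]
  [L]: (1)·1+(-2)·0+(-2)·0+(-1)·1+(-2)·0+(-1)·-3 = 3
  [M]: (1)·0+(-2)·0+(-2)·0+(-1)·0+(-2)·1+(-1)·1 = -3
  [I]: (1)·0+(-2)·1+(-2)·0+(-1)·0+(-2)·0+(-1)·0 = -2
  [Θ]: (1)·0+(-2)·0+(-2)·1+(-1)·0+(-2)·0+(-1)·0 = -2
⇒ L^3 M^-3 I^-2 Θ^-2

{"L": 3, "M": -3, "I": -2, "Θ": -2}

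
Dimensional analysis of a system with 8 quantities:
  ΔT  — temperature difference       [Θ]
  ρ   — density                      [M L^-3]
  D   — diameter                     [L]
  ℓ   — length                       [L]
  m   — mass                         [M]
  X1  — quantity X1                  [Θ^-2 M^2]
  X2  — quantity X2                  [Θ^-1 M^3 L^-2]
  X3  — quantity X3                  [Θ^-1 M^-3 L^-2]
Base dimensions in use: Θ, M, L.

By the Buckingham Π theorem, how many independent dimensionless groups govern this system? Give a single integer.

5

Dimensional matrix (Θ×M×L by ΔT×ρ×D×ℓ×m×X1×X2×X3):
  Θ: [ 1  0  0  0  0 -2 -1 -1]
  M: [ 0  1  0  0  1  2  3 -3]
  L: [ 0 -3  1  1  0  0 -2 -2]
Echelon form has 3 nonzero rows (pivots: ΔT,ρ,D)
Π count = n − r = 8 − 3 = 5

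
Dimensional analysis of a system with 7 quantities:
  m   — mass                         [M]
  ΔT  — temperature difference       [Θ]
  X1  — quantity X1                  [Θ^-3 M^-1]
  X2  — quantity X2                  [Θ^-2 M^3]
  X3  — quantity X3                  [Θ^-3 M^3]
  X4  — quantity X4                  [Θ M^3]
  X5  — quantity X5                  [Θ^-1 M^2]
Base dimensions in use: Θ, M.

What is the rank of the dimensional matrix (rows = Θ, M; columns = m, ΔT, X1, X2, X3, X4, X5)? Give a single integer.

2

Exponent matrix [Θ,M] × [m,ΔT,X1,X2,X3,X4,X5]:
  Θ: [ 0  1 -3 -2 -3  1 -1]
  M: [ 1  0 -1  3  3  3  2]
RREF → pivots at {m,ΔT} ⇒ r = 2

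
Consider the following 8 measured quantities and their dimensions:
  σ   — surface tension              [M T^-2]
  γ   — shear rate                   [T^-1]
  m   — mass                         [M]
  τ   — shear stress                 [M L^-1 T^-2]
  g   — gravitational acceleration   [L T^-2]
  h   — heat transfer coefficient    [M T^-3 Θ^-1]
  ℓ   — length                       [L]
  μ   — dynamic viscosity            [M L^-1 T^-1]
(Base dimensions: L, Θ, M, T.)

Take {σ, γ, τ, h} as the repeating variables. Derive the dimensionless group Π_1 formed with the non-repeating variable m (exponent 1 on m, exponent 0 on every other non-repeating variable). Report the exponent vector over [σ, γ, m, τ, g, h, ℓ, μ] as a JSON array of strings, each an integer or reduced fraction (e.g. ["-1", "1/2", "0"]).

Dimensional matrix (L×Θ×M×T by σ×γ×m×τ×g×h×ℓ×μ):
  L: [ 0  0  0 -1  1  0  1 -1]
  Θ: [ 0  0  0  0  0 -1  0  0]
  M: [ 1  0  1  1  0  1  0  1]
  T: [-2 -1  0 -2 -2 -3  0 -1]
RREF → pivots at {σ,γ,τ,h} ⇒ r = 4
Repeat: σ,γ,τ,h; free: m,g,ℓ,μ
RREF:
  r0: [   1    0    1    0    1    0    1    0]
  r1: [   0    1   -2    0    2    0    0   -1]
  r2: [   0    0    0    1   -1    0   -1    1]
  r3: [   0    0    0    0    0    1    0    0]
Fix exponent of m at 1, g at 0, ℓ at 0, μ at 0; solve each RREF row for its pivot's exponent:
  r0: exp(σ) + (1)·1 = 0 ⇒ exp(σ) = -1
  r1: exp(γ) + (-2)·1 = 0 ⇒ exp(γ) = 2
  r2: exp(τ) + (0)·1 = 0 ⇒ exp(τ) = 0
  r3: exp(h) + (0)·1 = 0 ⇒ exp(h) = 0
Π_1 = σ^-1 · γ^2 · m

["-1", "2", "1", "0", "0", "0", "0", "0"]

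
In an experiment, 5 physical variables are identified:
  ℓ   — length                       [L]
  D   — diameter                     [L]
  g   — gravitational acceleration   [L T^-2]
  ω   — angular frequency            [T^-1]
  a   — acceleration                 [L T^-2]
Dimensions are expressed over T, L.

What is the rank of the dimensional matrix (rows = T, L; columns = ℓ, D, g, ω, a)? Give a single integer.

Dimensional matrix (T×L by ℓ×D×g×ω×a):
  T: [ 0  0 -2 -1 -2]
  L: [ 1  1  1  0  1]
Row reduction gives pivot columns ℓ,g; rank = 2

2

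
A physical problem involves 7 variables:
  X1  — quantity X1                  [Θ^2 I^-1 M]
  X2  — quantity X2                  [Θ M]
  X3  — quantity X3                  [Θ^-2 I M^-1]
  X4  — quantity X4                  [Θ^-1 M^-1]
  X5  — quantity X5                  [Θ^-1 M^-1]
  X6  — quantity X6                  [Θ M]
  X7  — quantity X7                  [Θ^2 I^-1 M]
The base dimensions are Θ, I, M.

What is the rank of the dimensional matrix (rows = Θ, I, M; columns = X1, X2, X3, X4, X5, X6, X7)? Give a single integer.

Write exponents as rows Θ,I,M / cols X1,X2,X3,X4,X5,X6,X7:
  Θ: [ 2  1 -2 -1 -1  1  2]
  I: [-1  0  1  0  0  0 -1]
  M: [ 1  1 -1 -1 -1  1  1]
Echelon form has 2 nonzero rows (pivots: X1,X2)

2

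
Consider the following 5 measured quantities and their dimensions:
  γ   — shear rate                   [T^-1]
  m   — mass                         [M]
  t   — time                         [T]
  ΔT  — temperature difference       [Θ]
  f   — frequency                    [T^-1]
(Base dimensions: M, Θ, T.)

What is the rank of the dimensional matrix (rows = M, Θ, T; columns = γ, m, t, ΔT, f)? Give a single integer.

3

Write exponents as rows M,Θ,T / cols γ,m,t,ΔT,f:
  M: [ 0  1  0  0  0]
  Θ: [ 0  0  0  1  0]
  T: [-1  0  1  0 -1]
Row reduction gives pivot columns γ,m,ΔT; rank = 3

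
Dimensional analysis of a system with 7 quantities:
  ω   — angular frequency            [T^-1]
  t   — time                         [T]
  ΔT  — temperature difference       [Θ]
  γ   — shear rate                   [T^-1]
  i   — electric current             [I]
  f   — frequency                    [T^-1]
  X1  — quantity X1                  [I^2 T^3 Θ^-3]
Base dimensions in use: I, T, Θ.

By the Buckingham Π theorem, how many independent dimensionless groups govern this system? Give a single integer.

Dimensional matrix (I×T×Θ by ω×t×ΔT×γ×i×f×X1):
  I: [ 0  0  0  0  1  0  2]
  T: [-1  1  0 -1  0 -1  3]
  Θ: [ 0  0  1  0  0  0 -3]
RREF → pivots at {ω,ΔT,i} ⇒ r = 3
7 vars − rank 3 = 4 Π groups

4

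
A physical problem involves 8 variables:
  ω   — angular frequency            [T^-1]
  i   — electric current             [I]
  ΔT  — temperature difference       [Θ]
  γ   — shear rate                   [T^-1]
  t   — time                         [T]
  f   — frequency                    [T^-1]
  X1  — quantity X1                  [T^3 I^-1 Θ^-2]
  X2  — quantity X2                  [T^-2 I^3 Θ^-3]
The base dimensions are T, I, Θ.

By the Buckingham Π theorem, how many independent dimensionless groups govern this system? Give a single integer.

5

Exponent matrix [T,I,Θ] × [ω,i,ΔT,γ,t,f,X1,X2]:
  T: [-1  0  0 -1  1 -1  3 -2]
  I: [ 0  1  0  0  0  0 -1  3]
  Θ: [ 0  0  1  0  0  0 -2 -3]
Echelon form has 3 nonzero rows (pivots: ω,i,ΔT)
8 vars − rank 3 = 5 Π groups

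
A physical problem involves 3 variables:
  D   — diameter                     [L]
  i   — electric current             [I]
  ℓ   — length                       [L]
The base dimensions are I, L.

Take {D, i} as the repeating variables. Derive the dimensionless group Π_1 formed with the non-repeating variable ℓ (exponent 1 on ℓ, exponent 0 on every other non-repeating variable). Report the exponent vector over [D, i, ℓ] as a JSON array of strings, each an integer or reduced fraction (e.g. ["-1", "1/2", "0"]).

Exponent matrix [I,L] × [D,i,ℓ]:
  I: [ 0  1  0]
  L: [ 1  0  1]
Echelon form has 2 nonzero rows (pivots: D,i)
Repeat: D,i; free: ℓ
RREF:
  r0: [   1    0    1]
  r1: [   0    1    0]
Fix exponent of ℓ at 1; solve each RREF row for its pivot's exponent:
  r0: exp(D) + (1)·1 = 0 ⇒ exp(D) = -1
  r1: exp(i) + (0)·1 = 0 ⇒ exp(i) = 0
Π_1 = D^-1 · ℓ

["-1", "0", "1"]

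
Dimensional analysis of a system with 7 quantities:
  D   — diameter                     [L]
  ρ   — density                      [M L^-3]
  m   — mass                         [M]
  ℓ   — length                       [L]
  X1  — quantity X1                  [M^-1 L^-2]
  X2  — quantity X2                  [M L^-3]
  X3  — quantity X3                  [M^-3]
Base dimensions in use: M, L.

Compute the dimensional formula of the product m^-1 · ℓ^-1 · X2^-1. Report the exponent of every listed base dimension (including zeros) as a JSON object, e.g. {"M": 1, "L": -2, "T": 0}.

Write exponents as rows M,L / cols D,ρ,m,ℓ,X1,X2,X3:
  M: [ 0  1  1  0 -1  1 -3]
  L: [ 1 -3  0  1 -2 -3  0]
  [M]: (-1)·1+(-1)·0+(-1)·1 = -2
  [L]: (-1)·0+(-1)·1+(-1)·-3 = 2
⇒ M^-2 L^2

{"M": -2, "L": 2}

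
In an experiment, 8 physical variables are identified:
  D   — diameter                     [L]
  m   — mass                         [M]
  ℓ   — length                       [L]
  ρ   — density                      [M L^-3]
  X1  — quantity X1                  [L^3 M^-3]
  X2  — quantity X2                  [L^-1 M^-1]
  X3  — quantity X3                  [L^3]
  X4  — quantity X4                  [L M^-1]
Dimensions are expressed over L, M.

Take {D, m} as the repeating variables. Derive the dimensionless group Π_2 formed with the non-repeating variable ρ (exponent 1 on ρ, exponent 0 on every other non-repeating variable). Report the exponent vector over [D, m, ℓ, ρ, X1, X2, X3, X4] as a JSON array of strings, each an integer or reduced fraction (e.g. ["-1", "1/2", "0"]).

["3", "-1", "0", "1", "0", "0", "0", "0"]

Write exponents as rows L,M / cols D,m,ℓ,ρ,X1,X2,X3,X4:
  L: [ 1  0  1 -3  3 -1  3  1]
  M: [ 0  1  0  1 -3 -1  0 -1]
RREF → pivots at {D,m} ⇒ r = 2
Pivot set = {D,m}, free = {ℓ,ρ,X1,X2,X3,X4}
RREF:
  r0: [   1    0    1   -3    3   -1    3    1]
  r1: [   0    1    0    1   -3   -1    0   -1]
Fix exponent of ρ at 1, ℓ at 0, X1 at 0, X2 at 0, X3 at 0, X4 at 0; solve each RREF row for its pivot's exponent:
  r0: exp(D) + (-3)·1 = 0 ⇒ exp(D) = 3
  r1: exp(m) + (1)·1 = 0 ⇒ exp(m) = -1
Π_2 = D^3 · m^-1 · ρ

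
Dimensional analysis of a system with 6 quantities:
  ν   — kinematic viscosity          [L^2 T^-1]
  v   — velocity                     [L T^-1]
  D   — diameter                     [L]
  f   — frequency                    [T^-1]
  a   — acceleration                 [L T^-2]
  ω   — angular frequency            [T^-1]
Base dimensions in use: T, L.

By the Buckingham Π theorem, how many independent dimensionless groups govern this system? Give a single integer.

Exponent matrix [T,L] × [ν,v,D,f,a,ω]:
  T: [-1 -1  0 -1 -2 -1]
  L: [ 2  1  1  0  1  0]
Row reduction gives pivot columns ν,v; rank = 2
6 vars − rank 2 = 4 Π groups

4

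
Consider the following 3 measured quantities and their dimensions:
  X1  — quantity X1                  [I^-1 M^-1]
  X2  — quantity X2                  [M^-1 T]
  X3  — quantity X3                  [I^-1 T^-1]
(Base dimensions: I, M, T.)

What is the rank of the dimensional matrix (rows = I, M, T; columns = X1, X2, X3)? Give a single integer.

Write exponents as rows I,M,T / cols X1,X2,X3:
  I: [-1  0 -1]
  M: [-1 -1  0]
  T: [ 0  1 -1]
Row reduction gives pivot columns X1,X2; rank = 2

2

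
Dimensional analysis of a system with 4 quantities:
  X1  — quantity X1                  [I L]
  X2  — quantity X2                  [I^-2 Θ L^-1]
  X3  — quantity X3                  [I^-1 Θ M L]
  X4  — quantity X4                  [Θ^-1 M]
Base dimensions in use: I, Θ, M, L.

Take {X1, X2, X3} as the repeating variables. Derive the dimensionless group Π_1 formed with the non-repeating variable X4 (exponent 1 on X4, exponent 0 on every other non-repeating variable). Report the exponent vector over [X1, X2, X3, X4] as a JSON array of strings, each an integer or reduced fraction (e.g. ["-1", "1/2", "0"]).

Write exponents as rows I,Θ,M,L / cols X1,X2,X3,X4:
  I: [ 1 -2 -1  0]
  Θ: [ 0  1  1 -1]
  M: [ 0  0  1  1]
  L: [ 1 -1  1  0]
Echelon form has 3 nonzero rows (pivots: X1,X2,X3)
Pivot set = {X1,X2,X3}, free = {X4}
RREF:
  r0: [   1    0    0   -3]
  r1: [   0    1    0   -2]
  r2: [   0    0    1    1]
  r3: [   0    0    0    0]
Fix exponent of X4 at 1; solve each RREF row for its pivot's exponent:
  r0: exp(X1) + (-3)·1 = 0 ⇒ exp(X1) = 3
  r1: exp(X2) + (-2)·1 = 0 ⇒ exp(X2) = 2
  r2: exp(X3) + (1)·1 = 0 ⇒ exp(X3) = -1
Π_1 = X1^3 · X2^2 · X3^-1 · X4

["3", "2", "-1", "1"]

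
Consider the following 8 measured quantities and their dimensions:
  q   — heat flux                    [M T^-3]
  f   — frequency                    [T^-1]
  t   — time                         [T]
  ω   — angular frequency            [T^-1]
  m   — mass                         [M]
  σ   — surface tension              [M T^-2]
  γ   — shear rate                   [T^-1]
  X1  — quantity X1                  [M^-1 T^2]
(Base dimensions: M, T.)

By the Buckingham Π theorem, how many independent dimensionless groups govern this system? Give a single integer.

6

Write exponents as rows M,T / cols q,f,t,ω,m,σ,γ,X1:
  M: [ 1  0  0  0  1  1  0 -1]
  T: [-3 -1  1 -1  0 -2 -1  2]
RREF → pivots at {q,f} ⇒ r = 2
n=8, r=2 ⇒ 6 dimensionless groups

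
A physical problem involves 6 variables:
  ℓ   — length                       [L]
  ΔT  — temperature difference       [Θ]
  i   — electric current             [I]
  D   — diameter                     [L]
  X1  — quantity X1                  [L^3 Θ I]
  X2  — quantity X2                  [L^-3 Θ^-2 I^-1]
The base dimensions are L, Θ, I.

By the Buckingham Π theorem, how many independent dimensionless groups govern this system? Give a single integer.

Write exponents as rows L,Θ,I / cols ℓ,ΔT,i,D,X1,X2:
  L: [ 1  0  0  1  3 -3]
  Θ: [ 0  1  0  0  1 -2]
  I: [ 0  0  1  0  1 -1]
RREF → pivots at {ℓ,ΔT,i} ⇒ r = 3
n=6, r=3 ⇒ 3 dimensionless groups

3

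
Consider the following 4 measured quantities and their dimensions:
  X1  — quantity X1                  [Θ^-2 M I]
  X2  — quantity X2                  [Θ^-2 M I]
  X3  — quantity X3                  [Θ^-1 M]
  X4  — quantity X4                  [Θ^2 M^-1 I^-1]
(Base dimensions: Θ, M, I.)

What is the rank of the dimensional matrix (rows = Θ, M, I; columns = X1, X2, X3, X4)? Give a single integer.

Write exponents as rows Θ,M,I / cols X1,X2,X3,X4:
  Θ: [-2 -2 -1  2]
  M: [ 1  1  1 -1]
  I: [ 1  1  0 -1]
Row reduction gives pivot columns X1,X3; rank = 2

2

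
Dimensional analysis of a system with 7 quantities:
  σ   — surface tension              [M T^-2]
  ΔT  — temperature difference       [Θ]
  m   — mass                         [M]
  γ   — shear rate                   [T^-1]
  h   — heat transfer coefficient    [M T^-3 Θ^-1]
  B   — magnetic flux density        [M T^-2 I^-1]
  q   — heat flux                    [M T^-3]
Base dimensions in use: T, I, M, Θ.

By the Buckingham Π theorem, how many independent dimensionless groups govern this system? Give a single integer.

Exponent matrix [T,I,M,Θ] × [σ,ΔT,m,γ,h,B,q]:
  T: [-2  0  0 -1 -3 -2 -3]
  I: [ 0  0  0  0  0 -1  0]
  M: [ 1  0  1  0  1  1  1]
  Θ: [ 0  1  0  0 -1  0  0]
RREF → pivots at {σ,ΔT,m,B} ⇒ r = 4
n=7, r=4 ⇒ 3 dimensionless groups

3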